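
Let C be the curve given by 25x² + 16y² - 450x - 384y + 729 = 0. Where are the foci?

(9, 3) and (9, 21)

Group: 25(x² - 18x) + 16(y² - 24y) = -729
Complete the square in x and y: 25(x - 9)² + 16(y - 12)² = -729 + 2025 + 2304 = 3600
Divide by 3600: (x - 9)²/144 + (y - 12)²/225 = 1
Ellipse, center (9, 12), major axis vertical; a² = 225, b² = 144.
c² = a² - b² = 225 - 144 = 81, so c = 9.
Foci lie on the vertical axis through the center: (h, k ± c).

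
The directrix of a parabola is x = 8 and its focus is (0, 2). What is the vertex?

(4, 2)

The vertex is the midpoint between the focus and the directrix along the axis of symmetry.
Axis is horizontal (directrix is vertical). Vertex x-coordinate = (0 + 8)/2 = 4; y-coordinate = 2.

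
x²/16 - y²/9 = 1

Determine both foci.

(-5, 0) and (5, 0)

Center (0, 0). The positive term is the x-term, so the transverse axis is horizontal; a² = 16, b² = 9.
c² = a² + b² = 16 + 9 = 25, so c = 5.
Foci lie on the horizontal axis through the center: (h ± c, k).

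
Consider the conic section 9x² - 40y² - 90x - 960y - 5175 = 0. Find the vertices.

(5, -15) and (5, -9)

Group the x- and y-terms: 9(x² - 10x) -40(y² + 24y) = 5175
Complete the square in x and y: 9(x - 5)² -40(y + 12)² = 5175 + 225 - 5760 = -360
Divide through by -360 to get (y + 12)²/9 - (x - 5)²/40 = 1.
Hyperbola, center (5, -12), transverse axis vertical; a² = 9, b² = 40.
a = 3. Vertices at (h, k ± a).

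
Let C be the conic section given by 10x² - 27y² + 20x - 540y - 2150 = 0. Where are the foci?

Group: 10(x² + 2x) -27(y² + 20y) = 2150
Complete the square: 10(x + 1)² -27(y + 10)² = 2150 + 10 - 2700 = -540
Dividing both sides by -540: (y + 10)²/20 - (x + 1)²/54 = 1
Hyperbola, center (-1, -10), transverse axis vertical; a² = 20, b² = 54.
c² = a² + b² = 20 + 54 = 74, so c = √74.
Foci lie on the vertical axis through the center: (h, k ± c).

(-1, -10 - √74) and (-1, -10 + √74)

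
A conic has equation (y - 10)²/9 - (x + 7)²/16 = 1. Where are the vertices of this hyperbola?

(-7, 7) and (-7, 13)

Center (-7, 10). The positive term is the y-term, so the transverse axis is vertical; a² = 9, b² = 16.
a = 3. Vertices at (h, k ± a).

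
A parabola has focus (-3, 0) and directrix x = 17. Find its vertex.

The vertex is the midpoint between the focus and the directrix along the axis of symmetry.
Axis is horizontal (directrix is vertical). Vertex x-coordinate = (-3 + 17)/2 = 7; y-coordinate = 0.

(7, 0)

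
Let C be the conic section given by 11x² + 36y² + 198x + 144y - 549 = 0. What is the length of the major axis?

24

11(x² + 18x) + 36(y² + 4y) = 549
Complete the square in x and y: 11(x + 9)² + 36(y + 2)² = 549 + 891 + 144 = 1584
Divide by 1584: (x + 9)²/144 + (y + 2)²/44 = 1
Ellipse, center (-9, -2), major axis horizontal; a² = 144, b² = 44.
a² = 144 so a = 12; the major axis has length 2a = 24.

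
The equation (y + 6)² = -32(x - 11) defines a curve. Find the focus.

(3, -6)

Vertex (11, -6); 4p = -32 so p = -8. Opens left.
Focus is p units from the vertex along the axis: (h + p, k).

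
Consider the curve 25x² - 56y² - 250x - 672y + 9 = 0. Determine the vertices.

(5, -11) and (5, -1)

25(x² - 10x) -56(y² + 12y) = -9
25(x - 5)² -56(y + 6)² = -9 + 625 - 2016 = -1400
Divide through by -1400 to get (y + 6)²/25 - (x - 5)²/56 = 1.
Hyperbola, center (5, -6), transverse axis vertical; a² = 25, b² = 56.
a = 5. Vertices at (h, k ± a).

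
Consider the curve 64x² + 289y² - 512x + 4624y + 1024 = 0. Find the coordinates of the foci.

(-11, -8) and (19, -8)

64(x² - 8x) + 289(y² + 16y) = -1024
Complete the square: 64(x - 4)² + 289(y + 8)² = -1024 + 1024 + 18496 = 18496
Divide through by 18496 to get (x - 4)²/289 + (y + 8)²/64 = 1.
Ellipse, center (4, -8), major axis horizontal; a² = 289, b² = 64.
c² = a² - b² = 289 - 64 = 225, so c = 15.
Foci lie on the horizontal axis through the center: (h ± c, k).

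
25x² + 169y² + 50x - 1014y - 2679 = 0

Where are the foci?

25(x² + 2x) + 169(y² - 6y) = 2679
Complete the square: 25(x + 1)² + 169(y - 3)² = 2679 + 25 + 1521 = 4225
Divide through by 4225 to get (x + 1)²/169 + (y - 3)²/25 = 1.
Ellipse, center (-1, 3), major axis horizontal; a² = 169, b² = 25.
c² = a² - b² = 169 - 25 = 144, so c = 12.
Foci lie on the horizontal axis through the center: (h ± c, k).

(-13, 3) and (11, 3)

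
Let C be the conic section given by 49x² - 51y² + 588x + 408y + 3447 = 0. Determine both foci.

(-6, -6) and (-6, 14)

49(x² + 12x) -51(y² - 8y) = -3447
Complete the square: 49(x + 6)² -51(y - 4)² = -3447 + 1764 - 816 = -2499
Divide through by -2499 to get (y - 4)²/49 - (x + 6)²/51 = 1.
Hyperbola, center (-6, 4), transverse axis vertical; a² = 49, b² = 51.
c² = a² + b² = 49 + 51 = 100, so c = 10.
Foci lie on the vertical axis through the center: (h, k ± c).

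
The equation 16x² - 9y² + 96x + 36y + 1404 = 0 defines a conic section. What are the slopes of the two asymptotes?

4/3 and -4/3

Group: 16(x² + 6x) -9(y² - 4y) = -1404
Completing the square gives 16(x + 3)² -9(y - 2)² = -1404 + 144 - 36 = -1296.
Dividing both sides by -1296: (y - 2)²/144 - (x + 3)²/81 = 1
Hyperbola, center (-3, 2), transverse axis vertical; a² = 144, b² = 81.
For a vertical hyperbola the asymptotes have slope ±a/b.
Here that is ±12/9 = ±4/3.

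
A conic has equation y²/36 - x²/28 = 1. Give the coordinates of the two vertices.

Center (0, 0). The positive term is the y-term, so the transverse axis is vertical; a² = 36, b² = 28.
a = 6. Vertices at (h, k ± a).

(0, -6) and (0, 6)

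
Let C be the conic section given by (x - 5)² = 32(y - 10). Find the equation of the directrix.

Vertex (5, 10); 4p = 32 so p = 8. Opens up.
Directrix is the horizontal line y = k − p = 10 − (8) = 2.

y = 2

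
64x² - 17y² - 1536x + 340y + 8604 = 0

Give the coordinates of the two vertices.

Group the x- and y-terms: 64(x² - 24x) -17(y² - 20y) = -8604
Complete the square: 64(x - 12)² -17(y - 10)² = -8604 + 9216 - 1700 = -1088
Divide through by -1088 to get (y - 10)²/64 - (x - 12)²/17 = 1.
Hyperbola, center (12, 10), transverse axis vertical; a² = 64, b² = 17.
a = 8. Vertices at (h, k ± a).

(12, 2) and (12, 18)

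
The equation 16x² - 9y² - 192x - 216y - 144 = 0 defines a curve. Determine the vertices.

Rearranging, 16(x² - 12x) -9(y² + 24y) = 144.
16(x - 6)² -9(y + 12)² = 144 + 576 - 1296 = -576
Divide through by -576 to get (y + 12)²/64 - (x - 6)²/36 = 1.
Hyperbola, center (6, -12), transverse axis vertical; a² = 64, b² = 36.
a = 8. Vertices at (h, k ± a).

(6, -20) and (6, -4)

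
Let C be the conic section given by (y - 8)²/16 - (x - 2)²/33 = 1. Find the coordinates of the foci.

Center (2, 8). The positive term is the y-term, so the transverse axis is vertical; a² = 16, b² = 33.
c² = a² + b² = 16 + 33 = 49, so c = 7.
Foci lie on the vertical axis through the center: (h, k ± c).

(2, 1) and (2, 15)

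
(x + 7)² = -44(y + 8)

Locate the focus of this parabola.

Vertex (-7, -8); 4p = -44 so p = -11. Opens down.
Focus is p units from the vertex along the axis: (h, k + p).

(-7, -19)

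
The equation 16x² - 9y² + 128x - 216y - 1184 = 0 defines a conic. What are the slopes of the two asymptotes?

4/3 and -4/3

Group: 16(x² + 8x) -9(y² + 24y) = 1184
16(x + 4)² -9(y + 12)² = 1184 + 256 - 1296 = 144
Divide by 144: (x + 4)²/9 - (y + 12)²/16 = 1
Hyperbola, center (-4, -12), transverse axis horizontal; a² = 9, b² = 16.
For a horizontal hyperbola the asymptotes have slope ±b/a.
Here that is ±4/3.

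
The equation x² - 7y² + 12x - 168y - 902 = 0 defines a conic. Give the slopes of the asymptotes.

√7/7 and -√7/7

Collect terms: (x² + 12x) -7(y² + 24y) = 902
Complete the square: (x + 6)² -7(y + 12)² = 902 + 36 - 1008 = -70
Dividing both sides by -70: (y + 12)²/10 - (x + 6)²/70 = 1
Hyperbola, center (-6, -12), transverse axis vertical; a² = 10, b² = 70.
For a vertical hyperbola the asymptotes have slope ±a/b.
Here that is ±√10/√70 = ±√7/7.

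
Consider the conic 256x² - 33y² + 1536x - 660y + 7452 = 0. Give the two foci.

(-3, -27) and (-3, 7)

Collect terms: 256(x² + 6x) -33(y² + 20y) = -7452
Completing the square gives 256(x + 3)² -33(y + 10)² = -7452 + 2304 - 3300 = -8448.
Divide through by -8448 to get (y + 10)²/256 - (x + 3)²/33 = 1.
Hyperbola, center (-3, -10), transverse axis vertical; a² = 256, b² = 33.
c² = a² + b² = 256 + 33 = 289, so c = 17.
Foci lie on the vertical axis through the center: (h, k ± c).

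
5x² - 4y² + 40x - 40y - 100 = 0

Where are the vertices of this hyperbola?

(-8, -5) and (0, -5)

5(x² + 8x) -4(y² + 10y) = 100
5(x + 4)² -4(y + 5)² = 100 + 80 - 100 = 80
Divide by 80: (x + 4)²/16 - (y + 5)²/20 = 1
Hyperbola, center (-4, -5), transverse axis horizontal; a² = 16, b² = 20.
a = 4. Vertices at (h ± a, k).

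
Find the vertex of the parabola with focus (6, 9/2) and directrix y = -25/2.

The vertex is the midpoint between the focus and the directrix along the axis of symmetry.
Axis is vertical (directrix is horizontal). Vertex y-coordinate = (9/2 + (-25/2))/2 = -4; x-coordinate = 6.

(6, -4)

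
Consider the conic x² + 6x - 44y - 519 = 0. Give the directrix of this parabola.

Only x is squared. Complete the square in x: (x + 3)² = 44(y + 12).
Vertex (-3, -12); 4p = 44 so p = 11. Opens up.
Directrix is the horizontal line y = k − p = -12 − (11) = -23.

y = -23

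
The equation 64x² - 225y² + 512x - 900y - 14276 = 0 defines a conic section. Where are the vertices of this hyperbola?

(-19, -2) and (11, -2)

Collect terms: 64(x² + 8x) -225(y² + 4y) = 14276
64(x + 4)² -225(y + 2)² = 14276 + 1024 - 900 = 14400
Dividing both sides by 14400: (x + 4)²/225 - (y + 2)²/64 = 1
Hyperbola, center (-4, -2), transverse axis horizontal; a² = 225, b² = 64.
a = 15. Vertices at (h ± a, k).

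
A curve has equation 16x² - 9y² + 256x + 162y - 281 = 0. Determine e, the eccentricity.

e = 5/3

16(x² + 16x) -9(y² - 18y) = 281
Complete the square in x and y: 16(x + 8)² -9(y - 9)² = 281 + 1024 - 729 = 576
Divide by 576: (x + 8)²/36 - (y - 9)²/64 = 1
Hyperbola, center (-8, 9), transverse axis horizontal; a² = 36, b² = 64.
c² = a² + b² = 100, so c = 10.
e = c/a = 10/6 = 5/3.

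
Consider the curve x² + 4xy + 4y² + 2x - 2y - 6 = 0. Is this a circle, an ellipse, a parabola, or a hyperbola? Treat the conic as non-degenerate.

A = 1, B = 4, C = 4.
Discriminant B² − 4AC = 4² − 4·1·4 = 0.
B² − 4AC = 0 ⇒ parabola.

parabola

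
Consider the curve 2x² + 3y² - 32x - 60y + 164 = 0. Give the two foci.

Rearranging, 2(x² - 16x) + 3(y² - 20y) = -164.
Completing the square gives 2(x - 8)² + 3(y - 10)² = -164 + 128 + 300 = 264.
Dividing both sides by 264: (x - 8)²/132 + (y - 10)²/88 = 1
Ellipse, center (8, 10), major axis horizontal; a² = 132, b² = 88.
c² = a² - b² = 132 - 88 = 44, so c = 2√11.
Foci lie on the horizontal axis through the center: (h ± c, k).

(8 - 2√11, 10) and (8 + 2√11, 10)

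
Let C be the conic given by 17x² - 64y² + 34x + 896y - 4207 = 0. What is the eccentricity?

Group: 17(x² + 2x) -64(y² - 14y) = 4207
Complete the square: 17(x + 1)² -64(y - 7)² = 4207 + 17 - 3136 = 1088
Dividing both sides by 1088: (x + 1)²/64 - (y - 7)²/17 = 1
Hyperbola, center (-1, 7), transverse axis horizontal; a² = 64, b² = 17.
c² = a² + b² = 81, so c = 9.
e = c/a = 9/8.

e = 9/8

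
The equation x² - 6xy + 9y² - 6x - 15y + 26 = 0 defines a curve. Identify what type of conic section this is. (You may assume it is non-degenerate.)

A = 1, B = -6, C = 9.
Discriminant B² − 4AC = (-6)² − 4·1·9 = 0.
B² − 4AC = 0 ⇒ parabola.

parabola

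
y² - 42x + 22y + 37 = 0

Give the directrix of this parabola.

Only y is squared. Complete the square in y: (y + 11)² = 42(x + 2).
Vertex (-2, -11); 4p = 42 so p = 21/2. Opens right.
Directrix is the vertical line x = h − p = -2 − (21/2) = -25/2.

x = -25/2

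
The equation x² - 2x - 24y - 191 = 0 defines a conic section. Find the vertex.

(1, -8)

Only x is squared. Complete the square in x: (x - 1)² = 24(y + 8).
Vertex (1, -8); 4p = 24 so p = 6. Opens up.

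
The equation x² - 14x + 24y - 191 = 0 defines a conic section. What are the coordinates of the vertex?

(7, 10)

Only x is squared. Complete the square in x: (x - 7)² = -24(y - 10).
Vertex (7, 10); 4p = -24 so p = -6. Opens down.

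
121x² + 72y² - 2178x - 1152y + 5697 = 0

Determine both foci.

(9, 1) and (9, 15)

121(x² - 18x) + 72(y² - 16y) = -5697
Completing the square gives 121(x - 9)² + 72(y - 8)² = -5697 + 9801 + 4608 = 8712.
Divide by 8712: (x - 9)²/72 + (y - 8)²/121 = 1
Ellipse, center (9, 8), major axis vertical; a² = 121, b² = 72.
c² = a² - b² = 121 - 72 = 49, so c = 7.
Foci lie on the vertical axis through the center: (h, k ± c).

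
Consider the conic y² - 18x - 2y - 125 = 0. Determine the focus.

Only y is squared. Complete the square in y: (y - 1)² = 18(x + 7).
Vertex (-7, 1); 4p = 18 so p = 9/2. Opens right.
Focus is p units from the vertex along the axis: (h + p, k).

(-5/2, 1)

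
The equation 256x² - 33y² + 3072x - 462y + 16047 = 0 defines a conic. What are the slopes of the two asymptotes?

16√33/33 and -16√33/33

256(x² + 12x) -33(y² + 14y) = -16047
Complete the square: 256(x + 6)² -33(y + 7)² = -16047 + 9216 - 1617 = -8448
Dividing both sides by -8448: (y + 7)²/256 - (x + 6)²/33 = 1
Hyperbola, center (-6, -7), transverse axis vertical; a² = 256, b² = 33.
For a vertical hyperbola the asymptotes have slope ±a/b.
Here that is ±16/√33 = ±16√33/33.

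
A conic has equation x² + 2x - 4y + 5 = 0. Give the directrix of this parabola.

Only x is squared. Complete the square in x: (x + 1)² = 4(y - 1).
Vertex (-1, 1); 4p = 4 so p = 1. Opens up.
Directrix is the horizontal line y = k − p = 1 − (1) = 0.

y = 0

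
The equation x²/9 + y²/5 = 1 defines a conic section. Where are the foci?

Center (0, 0). The larger denominator 9 sits under the x-term, so the major axis is horizontal; a² = 9, b² = 5.
c² = a² - b² = 9 - 5 = 4, so c = 2.
Foci lie on the horizontal axis through the center: (h ± c, k).

(-2, 0) and (2, 0)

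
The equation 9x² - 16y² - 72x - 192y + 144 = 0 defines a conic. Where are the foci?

Group: 9(x² - 8x) -16(y² + 12y) = -144
9(x - 4)² -16(y + 6)² = -144 + 144 - 576 = -576
Divide by -576: (y + 6)²/36 - (x - 4)²/64 = 1
Hyperbola, center (4, -6), transverse axis vertical; a² = 36, b² = 64.
c² = a² + b² = 36 + 64 = 100, so c = 10.
Foci lie on the vertical axis through the center: (h, k ± c).

(4, -16) and (4, 4)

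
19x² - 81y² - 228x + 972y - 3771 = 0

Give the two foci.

19(x² - 12x) -81(y² - 12y) = 3771
Completing the square gives 19(x - 6)² -81(y - 6)² = 3771 + 684 - 2916 = 1539.
Divide by 1539: (x - 6)²/81 - (y - 6)²/19 = 1
Hyperbola, center (6, 6), transverse axis horizontal; a² = 81, b² = 19.
c² = a² + b² = 81 + 19 = 100, so c = 10.
Foci lie on the horizontal axis through the center: (h ± c, k).

(-4, 6) and (16, 6)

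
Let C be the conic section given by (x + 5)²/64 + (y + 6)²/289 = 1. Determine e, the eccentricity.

e = 15/17

Center (-5, -6). The larger denominator 289 sits under the y-term, so the major axis is vertical; a² = 289, b² = 64.
c² = a² - b² = 225, so c = 15.
e = c/a = 15/17.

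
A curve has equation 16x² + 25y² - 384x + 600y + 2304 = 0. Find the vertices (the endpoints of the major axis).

16(x² - 24x) + 25(y² + 24y) = -2304
Complete the square: 16(x - 12)² + 25(y + 12)² = -2304 + 2304 + 3600 = 3600
Divide by 3600: (x - 12)²/225 + (y + 12)²/144 = 1
Ellipse, center (12, -12), major axis horizontal; a² = 225, b² = 144.
a = 15. Vertices at (h ± a, k).

(-3, -12) and (27, -12)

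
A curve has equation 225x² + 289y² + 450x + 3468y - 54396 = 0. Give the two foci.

(-9, -6) and (7, -6)

Group the x- and y-terms: 225(x² + 2x) + 289(y² + 12y) = 54396
Completing the square gives 225(x + 1)² + 289(y + 6)² = 54396 + 225 + 10404 = 65025.
Divide through by 65025 to get (x + 1)²/289 + (y + 6)²/225 = 1.
Ellipse, center (-1, -6), major axis horizontal; a² = 289, b² = 225.
c² = a² - b² = 289 - 225 = 64, so c = 8.
Foci lie on the horizontal axis through the center: (h ± c, k).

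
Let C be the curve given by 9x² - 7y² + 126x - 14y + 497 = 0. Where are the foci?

Group the x- and y-terms: 9(x² + 14x) -7(y² + 2y) = -497
Complete the square in x and y: 9(x + 7)² -7(y + 1)² = -497 + 441 - 7 = -63
Dividing both sides by -63: (y + 1)²/9 - (x + 7)²/7 = 1
Hyperbola, center (-7, -1), transverse axis vertical; a² = 9, b² = 7.
c² = a² + b² = 9 + 7 = 16, so c = 4.
Foci lie on the vertical axis through the center: (h, k ± c).

(-7, -5) and (-7, 3)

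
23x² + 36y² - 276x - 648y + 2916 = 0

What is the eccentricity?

e = √13/6

Collect terms: 23(x² - 12x) + 36(y² - 18y) = -2916
23(x - 6)² + 36(y - 9)² = -2916 + 828 + 2916 = 828
Divide through by 828 to get (x - 6)²/36 + (y - 9)²/23 = 1.
Ellipse, center (6, 9), major axis horizontal; a² = 36, b² = 23.
c² = a² - b² = 13, so c = √13.
e = c/a = √13/6.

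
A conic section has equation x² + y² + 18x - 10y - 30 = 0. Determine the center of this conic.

(-9, 5)

(x² + 18x) + (y² - 10y) = 30
Completing the square gives (x + 9)² + (y - 5)² = 30 + 81 + 25 = 136.
So (x + 9)² + (y - 5)² = 136.
Circle centered at (-9, 5) with r² = 136.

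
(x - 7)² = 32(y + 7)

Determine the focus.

Vertex (7, -7); 4p = 32 so p = 8. Opens up.
Focus is p units from the vertex along the axis: (h, k + p).

(7, 1)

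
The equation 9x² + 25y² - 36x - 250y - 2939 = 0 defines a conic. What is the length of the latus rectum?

72/5

Collect terms: 9(x² - 4x) + 25(y² - 10y) = 2939
9(x - 2)² + 25(y - 5)² = 2939 + 36 + 625 = 3600
Divide by 3600: (x - 2)²/400 + (y - 5)²/144 = 1
Ellipse, center (2, 5), major axis horizontal; a² = 400, b² = 144.
Latus rectum length = 2b²/a = 2·144/20 = 72/5.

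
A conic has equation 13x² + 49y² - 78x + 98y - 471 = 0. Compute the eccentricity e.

13(x² - 6x) + 49(y² + 2y) = 471
Complete the square: 13(x - 3)² + 49(y + 1)² = 471 + 117 + 49 = 637
Divide by 637: (x - 3)²/49 + (y + 1)²/13 = 1
Ellipse, center (3, -1), major axis horizontal; a² = 49, b² = 13.
c² = a² - b² = 36, so c = 6.
e = c/a = 6/7.

e = 6/7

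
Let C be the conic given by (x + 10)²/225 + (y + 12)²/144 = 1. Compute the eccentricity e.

Center (-10, -12). The larger denominator 225 sits under the x-term, so the major axis is horizontal; a² = 225, b² = 144.
c² = a² - b² = 81, so c = 9.
e = c/a = 9/15 = 3/5.

e = 3/5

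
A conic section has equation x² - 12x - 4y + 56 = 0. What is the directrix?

Only x is squared. Complete the square in x: (x - 6)² = 4(y - 5).
Vertex (6, 5); 4p = 4 so p = 1. Opens up.
Directrix is the horizontal line y = k − p = 5 − (1) = 4.

y = 4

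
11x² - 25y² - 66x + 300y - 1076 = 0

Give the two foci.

Group: 11(x² - 6x) -25(y² - 12y) = 1076
Complete the square: 11(x - 3)² -25(y - 6)² = 1076 + 99 - 900 = 275
Divide through by 275 to get (x - 3)²/25 - (y - 6)²/11 = 1.
Hyperbola, center (3, 6), transverse axis horizontal; a² = 25, b² = 11.
c² = a² + b² = 25 + 11 = 36, so c = 6.
Foci lie on the horizontal axis through the center: (h ± c, k).

(-3, 6) and (9, 6)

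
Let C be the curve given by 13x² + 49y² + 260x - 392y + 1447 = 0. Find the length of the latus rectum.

Group the x- and y-terms: 13(x² + 20x) + 49(y² - 8y) = -1447
Complete the square in x and y: 13(x + 10)² + 49(y - 4)² = -1447 + 1300 + 784 = 637
Dividing both sides by 637: (x + 10)²/49 + (y - 4)²/13 = 1
Ellipse, center (-10, 4), major axis horizontal; a² = 49, b² = 13.
Latus rectum length = 2b²/a = 2·13/7 = 26/7.

26/7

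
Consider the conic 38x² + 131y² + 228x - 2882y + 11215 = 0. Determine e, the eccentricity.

Collect terms: 38(x² + 6x) + 131(y² - 22y) = -11215
Completing the square gives 38(x + 3)² + 131(y - 11)² = -11215 + 342 + 15851 = 4978.
Dividing both sides by 4978: (x + 3)²/131 + (y - 11)²/38 = 1
Ellipse, center (-3, 11), major axis horizontal; a² = 131, b² = 38.
c² = a² - b² = 93, so c = √93.
e = c/a = √93/√131 = √12183/131.

e = √12183/131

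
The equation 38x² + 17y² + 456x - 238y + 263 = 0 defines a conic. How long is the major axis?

2√114

38(x² + 12x) + 17(y² - 14y) = -263
Complete the square in x and y: 38(x + 6)² + 17(y - 7)² = -263 + 1368 + 833 = 1938
Divide by 1938: (x + 6)²/51 + (y - 7)²/114 = 1
Ellipse, center (-6, 7), major axis vertical; a² = 114, b² = 51.
a² = 114 so a = √114; the major axis has length 2a = 2√114.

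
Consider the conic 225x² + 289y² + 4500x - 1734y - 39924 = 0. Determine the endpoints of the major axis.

(-27, 3) and (7, 3)

Group: 225(x² + 20x) + 289(y² - 6y) = 39924
Complete the square in x and y: 225(x + 10)² + 289(y - 3)² = 39924 + 22500 + 2601 = 65025
Dividing both sides by 65025: (x + 10)²/289 + (y - 3)²/225 = 1
Ellipse, center (-10, 3), major axis horizontal; a² = 289, b² = 225.
a = 17. Vertices at (h ± a, k).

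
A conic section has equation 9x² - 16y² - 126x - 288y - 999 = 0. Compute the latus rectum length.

Group the x- and y-terms: 9(x² - 14x) -16(y² + 18y) = 999
9(x - 7)² -16(y + 9)² = 999 + 441 - 1296 = 144
Divide by 144: (x - 7)²/16 - (y + 9)²/9 = 1
Hyperbola, center (7, -9), transverse axis horizontal; a² = 16, b² = 9.
Latus rectum length = 2b²/a = 2·9/4 = 9/2.

9/2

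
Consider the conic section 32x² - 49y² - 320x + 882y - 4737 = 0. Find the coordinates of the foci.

Rearranging, 32(x² - 10x) -49(y² - 18y) = 4737.
32(x - 5)² -49(y - 9)² = 4737 + 800 - 3969 = 1568
Dividing both sides by 1568: (x - 5)²/49 - (y - 9)²/32 = 1
Hyperbola, center (5, 9), transverse axis horizontal; a² = 49, b² = 32.
c² = a² + b² = 49 + 32 = 81, so c = 9.
Foci lie on the horizontal axis through the center: (h ± c, k).

(-4, 9) and (14, 9)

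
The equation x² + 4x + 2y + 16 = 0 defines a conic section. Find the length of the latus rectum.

2

Only x is squared. Complete the square in x: (x + 2)² = -2(y + 6).
Vertex (-2, -6); 4p = -2 so p = -1/2. Opens down.
Latus rectum length = |4p| = 2.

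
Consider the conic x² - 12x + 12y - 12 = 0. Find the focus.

Only x is squared. Complete the square in x: (x - 6)² = -12(y - 4).
Vertex (6, 4); 4p = -12 so p = -3. Opens down.
Focus is p units from the vertex along the axis: (h, k + p).

(6, 1)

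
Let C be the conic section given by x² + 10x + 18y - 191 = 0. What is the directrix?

y = 33/2

Only x is squared. Complete the square in x: (x + 5)² = -18(y - 12).
Vertex (-5, 12); 4p = -18 so p = -9/2. Opens down.
Directrix is the horizontal line y = k − p = 12 − (-9/2) = 33/2.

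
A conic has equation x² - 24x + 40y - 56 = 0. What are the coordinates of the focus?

Only x is squared. Complete the square in x: (x - 12)² = -40(y - 5).
Vertex (12, 5); 4p = -40 so p = -10. Opens down.
Focus is p units from the vertex along the axis: (h, k + p).

(12, -5)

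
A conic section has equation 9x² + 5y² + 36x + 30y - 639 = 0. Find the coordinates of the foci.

9(x² + 4x) + 5(y² + 6y) = 639
Complete the square: 9(x + 2)² + 5(y + 3)² = 639 + 36 + 45 = 720
Divide through by 720 to get (x + 2)²/80 + (y + 3)²/144 = 1.
Ellipse, center (-2, -3), major axis vertical; a² = 144, b² = 80.
c² = a² - b² = 144 - 80 = 64, so c = 8.
Foci lie on the vertical axis through the center: (h, k ± c).

(-2, -11) and (-2, 5)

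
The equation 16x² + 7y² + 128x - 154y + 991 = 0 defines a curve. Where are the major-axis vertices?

Rearranging, 16(x² + 8x) + 7(y² - 22y) = -991.
16(x + 4)² + 7(y - 11)² = -991 + 256 + 847 = 112
Divide through by 112 to get (x + 4)²/7 + (y - 11)²/16 = 1.
Ellipse, center (-4, 11), major axis vertical; a² = 16, b² = 7.
a = 4. Vertices at (h, k ± a).

(-4, 7) and (-4, 15)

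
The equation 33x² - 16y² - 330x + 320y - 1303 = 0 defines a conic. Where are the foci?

Rearranging, 33(x² - 10x) -16(y² - 20y) = 1303.
Complete the square: 33(x - 5)² -16(y - 10)² = 1303 + 825 - 1600 = 528
Divide by 528: (x - 5)²/16 - (y - 10)²/33 = 1
Hyperbola, center (5, 10), transverse axis horizontal; a² = 16, b² = 33.
c² = a² + b² = 16 + 33 = 49, so c = 7.
Foci lie on the horizontal axis through the center: (h ± c, k).

(-2, 10) and (12, 10)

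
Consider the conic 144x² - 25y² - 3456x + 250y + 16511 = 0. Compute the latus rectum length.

288/5

Rearranging, 144(x² - 24x) -25(y² - 10y) = -16511.
144(x - 12)² -25(y - 5)² = -16511 + 20736 - 625 = 3600
Dividing both sides by 3600: (x - 12)²/25 - (y - 5)²/144 = 1
Hyperbola, center (12, 5), transverse axis horizontal; a² = 25, b² = 144.
Latus rectum length = 2b²/a = 2·144/5 = 288/5.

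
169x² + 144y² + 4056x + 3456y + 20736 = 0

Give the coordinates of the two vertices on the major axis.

(-12, -25) and (-12, 1)

Collect terms: 169(x² + 24x) + 144(y² + 24y) = -20736
Completing the square gives 169(x + 12)² + 144(y + 12)² = -20736 + 24336 + 20736 = 24336.
Divide through by 24336 to get (x + 12)²/144 + (y + 12)²/169 = 1.
Ellipse, center (-12, -12), major axis vertical; a² = 169, b² = 144.
a = 13. Vertices at (h, k ± a).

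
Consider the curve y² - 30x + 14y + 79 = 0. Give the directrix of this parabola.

Only y is squared. Complete the square in y: (y + 7)² = 30(x - 1).
Vertex (1, -7); 4p = 30 so p = 15/2. Opens right.
Directrix is the vertical line x = h − p = 1 − (15/2) = -13/2.

x = -13/2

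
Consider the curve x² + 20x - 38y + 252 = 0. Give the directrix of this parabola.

Only x is squared. Complete the square in x: (x + 10)² = 38(y - 4).
Vertex (-10, 4); 4p = 38 so p = 19/2. Opens up.
Directrix is the horizontal line y = k − p = 4 − (19/2) = -11/2.

y = -11/2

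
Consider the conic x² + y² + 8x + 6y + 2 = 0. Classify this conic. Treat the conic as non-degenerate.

circle

No xy term. Coefficients of x² and y² are A = 1, C = 1.
A = C (same sign) ⇒ circle.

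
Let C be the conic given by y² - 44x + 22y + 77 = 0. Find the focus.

Only y is squared. Complete the square in y: (y + 11)² = 44(x + 1).
Vertex (-1, -11); 4p = 44 so p = 11. Opens right.
Focus is p units from the vertex along the axis: (h + p, k).

(10, -11)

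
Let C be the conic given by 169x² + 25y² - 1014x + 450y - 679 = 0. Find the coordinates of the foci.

(3, -21) and (3, 3)

169(x² - 6x) + 25(y² + 18y) = 679
Complete the square: 169(x - 3)² + 25(y + 9)² = 679 + 1521 + 2025 = 4225
Divide through by 4225 to get (x - 3)²/25 + (y + 9)²/169 = 1.
Ellipse, center (3, -9), major axis vertical; a² = 169, b² = 25.
c² = a² - b² = 169 - 25 = 144, so c = 12.
Foci lie on the vertical axis through the center: (h, k ± c).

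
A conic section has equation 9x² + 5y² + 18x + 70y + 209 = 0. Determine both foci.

Group the x- and y-terms: 9(x² + 2x) + 5(y² + 14y) = -209
Complete the square in x and y: 9(x + 1)² + 5(y + 7)² = -209 + 9 + 245 = 45
Dividing both sides by 45: (x + 1)²/5 + (y + 7)²/9 = 1
Ellipse, center (-1, -7), major axis vertical; a² = 9, b² = 5.
c² = a² - b² = 9 - 5 = 4, so c = 2.
Foci lie on the vertical axis through the center: (h, k ± c).

(-1, -9) and (-1, -5)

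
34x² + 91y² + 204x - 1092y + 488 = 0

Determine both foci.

(-3 - √57, 6) and (-3 + √57, 6)

Rearranging, 34(x² + 6x) + 91(y² - 12y) = -488.
Complete the square in x and y: 34(x + 3)² + 91(y - 6)² = -488 + 306 + 3276 = 3094
Dividing both sides by 3094: (x + 3)²/91 + (y - 6)²/34 = 1
Ellipse, center (-3, 6), major axis horizontal; a² = 91, b² = 34.
c² = a² - b² = 91 - 34 = 57, so c = √57.
Foci lie on the horizontal axis through the center: (h ± c, k).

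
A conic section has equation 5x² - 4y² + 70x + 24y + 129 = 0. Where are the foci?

(-13, 3) and (-1, 3)

Group the x- and y-terms: 5(x² + 14x) -4(y² - 6y) = -129
Completing the square gives 5(x + 7)² -4(y - 3)² = -129 + 245 - 36 = 80.
Divide by 80: (x + 7)²/16 - (y - 3)²/20 = 1
Hyperbola, center (-7, 3), transverse axis horizontal; a² = 16, b² = 20.
c² = a² + b² = 16 + 20 = 36, so c = 6.
Foci lie on the horizontal axis through the center: (h ± c, k).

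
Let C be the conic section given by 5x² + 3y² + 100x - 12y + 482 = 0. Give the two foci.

(-10, 0) and (-10, 4)

Group: 5(x² + 20x) + 3(y² - 4y) = -482
Complete the square: 5(x + 10)² + 3(y - 2)² = -482 + 500 + 12 = 30
Divide through by 30 to get (x + 10)²/6 + (y - 2)²/10 = 1.
Ellipse, center (-10, 2), major axis vertical; a² = 10, b² = 6.
c² = a² - b² = 10 - 6 = 4, so c = 2.
Foci lie on the vertical axis through the center: (h, k ± c).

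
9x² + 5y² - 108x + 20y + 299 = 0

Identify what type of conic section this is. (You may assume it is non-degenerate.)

ellipse

No xy term. Coefficients of x² and y² are A = 9, C = 5.
A and C have the same sign but A ≠ C ⇒ ellipse.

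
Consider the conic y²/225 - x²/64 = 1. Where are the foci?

(0, -17) and (0, 17)

Center (0, 0). The positive term is the y-term, so the transverse axis is vertical; a² = 225, b² = 64.
c² = a² + b² = 225 + 64 = 289, so c = 17.
Foci lie on the vertical axis through the center: (h, k ± c).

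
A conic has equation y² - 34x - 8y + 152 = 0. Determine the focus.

Only y is squared. Complete the square in y: (y - 4)² = 34(x - 4).
Vertex (4, 4); 4p = 34 so p = 17/2. Opens right.
Focus is p units from the vertex along the axis: (h + p, k).

(25/2, 4)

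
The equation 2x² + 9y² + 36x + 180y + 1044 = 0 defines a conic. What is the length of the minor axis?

2√2

Group the x- and y-terms: 2(x² + 18x) + 9(y² + 20y) = -1044
Complete the square: 2(x + 9)² + 9(y + 10)² = -1044 + 162 + 900 = 18
Divide through by 18 to get (x + 9)²/9 + (y + 10)²/2 = 1.
Ellipse, center (-9, -10), major axis horizontal; a² = 9, b² = 2.
b² = 2 so b = √2; the minor axis has length 2b = 2√2.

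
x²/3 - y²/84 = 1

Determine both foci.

(0 - √87, 0) and (0 + √87, 0)

Center (0, 0). The positive term is the x-term, so the transverse axis is horizontal; a² = 3, b² = 84.
c² = a² + b² = 3 + 84 = 87, so c = √87.
Foci lie on the horizontal axis through the center: (h ± c, k).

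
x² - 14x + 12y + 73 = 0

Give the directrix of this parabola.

y = 1

Only x is squared. Complete the square in x: (x - 7)² = -12(y + 2).
Vertex (7, -2); 4p = -12 so p = -3. Opens down.
Directrix is the horizontal line y = k − p = -2 − (-3) = 1.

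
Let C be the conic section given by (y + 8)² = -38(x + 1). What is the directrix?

x = 17/2

Vertex (-1, -8); 4p = -38 so p = -19/2. Opens left.
Directrix is the vertical line x = h − p = -1 − (-19/2) = 17/2.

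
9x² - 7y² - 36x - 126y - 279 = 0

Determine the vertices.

Group: 9(x² - 4x) -7(y² + 18y) = 279
Complete the square: 9(x - 2)² -7(y + 9)² = 279 + 36 - 567 = -252
Dividing both sides by -252: (y + 9)²/36 - (x - 2)²/28 = 1
Hyperbola, center (2, -9), transverse axis vertical; a² = 36, b² = 28.
a = 6. Vertices at (h, k ± a).

(2, -15) and (2, -3)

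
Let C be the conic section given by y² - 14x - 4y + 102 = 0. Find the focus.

Only y is squared. Complete the square in y: (y - 2)² = 14(x - 7).
Vertex (7, 2); 4p = 14 so p = 7/2. Opens right.
Focus is p units from the vertex along the axis: (h + p, k).

(21/2, 2)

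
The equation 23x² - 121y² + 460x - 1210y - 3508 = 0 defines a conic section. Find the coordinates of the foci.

23(x² + 20x) -121(y² + 10y) = 3508
Complete the square in x and y: 23(x + 10)² -121(y + 5)² = 3508 + 2300 - 3025 = 2783
Divide by 2783: (x + 10)²/121 - (y + 5)²/23 = 1
Hyperbola, center (-10, -5), transverse axis horizontal; a² = 121, b² = 23.
c² = a² + b² = 121 + 23 = 144, so c = 12.
Foci lie on the horizontal axis through the center: (h ± c, k).

(-22, -5) and (2, -5)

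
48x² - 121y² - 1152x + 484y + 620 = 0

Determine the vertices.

(1, 2) and (23, 2)

Collect terms: 48(x² - 24x) -121(y² - 4y) = -620
Complete the square in x and y: 48(x - 12)² -121(y - 2)² = -620 + 6912 - 484 = 5808
Divide by 5808: (x - 12)²/121 - (y - 2)²/48 = 1
Hyperbola, center (12, 2), transverse axis horizontal; a² = 121, b² = 48.
a = 11. Vertices at (h ± a, k).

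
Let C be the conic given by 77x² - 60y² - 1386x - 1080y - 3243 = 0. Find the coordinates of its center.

(9, -9)

Collect terms: 77(x² - 18x) -60(y² + 18y) = 3243
Completing the square gives 77(x - 9)² -60(y + 9)² = 3243 + 6237 - 4860 = 4620.
Divide through by 4620 to get (x - 9)²/60 - (y + 9)²/77 = 1.
Hyperbola with center (9, -9).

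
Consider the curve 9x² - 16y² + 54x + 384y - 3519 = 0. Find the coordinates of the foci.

(-18, 12) and (12, 12)

Group the x- and y-terms: 9(x² + 6x) -16(y² - 24y) = 3519
Completing the square gives 9(x + 3)² -16(y - 12)² = 3519 + 81 - 2304 = 1296.
Dividing both sides by 1296: (x + 3)²/144 - (y - 12)²/81 = 1
Hyperbola, center (-3, 12), transverse axis horizontal; a² = 144, b² = 81.
c² = a² + b² = 144 + 81 = 225, so c = 15.
Foci lie on the horizontal axis through the center: (h ± c, k).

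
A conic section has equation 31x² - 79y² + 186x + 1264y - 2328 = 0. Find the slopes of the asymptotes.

31(x² + 6x) -79(y² - 16y) = 2328
Complete the square: 31(x + 3)² -79(y - 8)² = 2328 + 279 - 5056 = -2449
Dividing both sides by -2449: (y - 8)²/31 - (x + 3)²/79 = 1
Hyperbola, center (-3, 8), transverse axis vertical; a² = 31, b² = 79.
For a vertical hyperbola the asymptotes have slope ±a/b.
Here that is ±√31/√79 = ±√2449/79.

√2449/79 and -√2449/79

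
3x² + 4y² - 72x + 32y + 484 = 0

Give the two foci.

Group the x- and y-terms: 3(x² - 24x) + 4(y² + 8y) = -484
Complete the square: 3(x - 12)² + 4(y + 4)² = -484 + 432 + 64 = 12
Divide through by 12 to get (x - 12)²/4 + (y + 4)²/3 = 1.
Ellipse, center (12, -4), major axis horizontal; a² = 4, b² = 3.
c² = a² - b² = 4 - 3 = 1, so c = 1.
Foci lie on the horizontal axis through the center: (h ± c, k).

(11, -4) and (13, -4)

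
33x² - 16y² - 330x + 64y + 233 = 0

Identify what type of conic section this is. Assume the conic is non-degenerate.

No xy term. Coefficients of x² and y² are A = 33, C = -16.
A and C have opposite signs ⇒ hyperbola.

hyperbola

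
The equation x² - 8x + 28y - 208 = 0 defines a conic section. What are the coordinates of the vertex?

Only x is squared. Complete the square in x: (x - 4)² = -28(y - 8).
Vertex (4, 8); 4p = -28 so p = -7. Opens down.

(4, 8)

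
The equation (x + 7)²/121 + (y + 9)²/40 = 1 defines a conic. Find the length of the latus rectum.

Center (-7, -9). The larger denominator 121 sits under the x-term, so the major axis is horizontal; a² = 121, b² = 40.
Latus rectum length = 2b²/a = 2·40/11 = 80/11.

80/11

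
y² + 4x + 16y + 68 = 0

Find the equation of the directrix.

x = 0

Only y is squared. Complete the square in y: (y + 8)² = -4(x + 1).
Vertex (-1, -8); 4p = -4 so p = -1. Opens left.
Directrix is the vertical line x = h − p = -1 − (-1) = 0.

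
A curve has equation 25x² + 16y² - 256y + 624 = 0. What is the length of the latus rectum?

Group: 25x² + 16(y² - 16y) = -624
Complete the square in x and y: 25x² + 16(y - 8)² = -624 + 0 + 1024 = 400
Divide by 400: x²/16 + (y - 8)²/25 = 1
Ellipse, center (0, 8), major axis vertical; a² = 25, b² = 16.
Latus rectum length = 2b²/a = 2·16/5 = 32/5.

32/5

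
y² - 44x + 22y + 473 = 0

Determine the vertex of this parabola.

Only y is squared. Complete the square in y: (y + 11)² = 44(x - 8).
Vertex (8, -11); 4p = 44 so p = 11. Opens right.

(8, -11)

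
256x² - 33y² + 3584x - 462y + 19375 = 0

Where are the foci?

Group: 256(x² + 14x) -33(y² + 14y) = -19375
Complete the square: 256(x + 7)² -33(y + 7)² = -19375 + 12544 - 1617 = -8448
Dividing both sides by -8448: (y + 7)²/256 - (x + 7)²/33 = 1
Hyperbola, center (-7, -7), transverse axis vertical; a² = 256, b² = 33.
c² = a² + b² = 256 + 33 = 289, so c = 17.
Foci lie on the vertical axis through the center: (h, k ± c).

(-7, -24) and (-7, 10)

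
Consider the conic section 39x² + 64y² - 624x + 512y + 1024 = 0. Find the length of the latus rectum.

Rearranging, 39(x² - 16x) + 64(y² + 8y) = -1024.
Complete the square: 39(x - 8)² + 64(y + 4)² = -1024 + 2496 + 1024 = 2496
Divide through by 2496 to get (x - 8)²/64 + (y + 4)²/39 = 1.
Ellipse, center (8, -4), major axis horizontal; a² = 64, b² = 39.
Latus rectum length = 2b²/a = 2·39/8 = 39/4.

39/4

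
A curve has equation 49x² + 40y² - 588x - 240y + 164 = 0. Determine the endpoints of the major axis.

Rearranging, 49(x² - 12x) + 40(y² - 6y) = -164.
Completing the square gives 49(x - 6)² + 40(y - 3)² = -164 + 1764 + 360 = 1960.
Dividing both sides by 1960: (x - 6)²/40 + (y - 3)²/49 = 1
Ellipse, center (6, 3), major axis vertical; a² = 49, b² = 40.
a = 7. Vertices at (h, k ± a).

(6, -4) and (6, 10)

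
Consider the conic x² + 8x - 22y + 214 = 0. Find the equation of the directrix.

y = 7/2

Only x is squared. Complete the square in x: (x + 4)² = 22(y - 9).
Vertex (-4, 9); 4p = 22 so p = 11/2. Opens up.
Directrix is the horizontal line y = k − p = 9 − (11/2) = 7/2.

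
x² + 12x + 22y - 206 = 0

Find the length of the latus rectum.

22

Only x is squared. Complete the square in x: (x + 6)² = -22(y - 11).
Vertex (-6, 11); 4p = -22 so p = -11/2. Opens down.
Latus rectum length = |4p| = 22.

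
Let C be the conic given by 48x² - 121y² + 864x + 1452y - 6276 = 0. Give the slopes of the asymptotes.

Rearranging, 48(x² + 18x) -121(y² - 12y) = 6276.
Completing the square gives 48(x + 9)² -121(y - 6)² = 6276 + 3888 - 4356 = 5808.
Dividing both sides by 5808: (x + 9)²/121 - (y - 6)²/48 = 1
Hyperbola, center (-9, 6), transverse axis horizontal; a² = 121, b² = 48.
For a horizontal hyperbola the asymptotes have slope ±b/a.
Here that is ±4√3/11.

4√3/11 and -4√3/11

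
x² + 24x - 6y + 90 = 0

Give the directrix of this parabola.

y = -21/2

Only x is squared. Complete the square in x: (x + 12)² = 6(y + 9).
Vertex (-12, -9); 4p = 6 so p = 3/2. Opens up.
Directrix is the horizontal line y = k − p = -9 − (3/2) = -21/2.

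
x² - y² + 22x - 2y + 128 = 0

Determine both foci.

Collect terms: (x² + 22x) -(y² + 2y) = -128
(x + 11)² -(y + 1)² = -128 + 121 - 1 = -8
Divide through by -8 to get (y + 1)²/8 - (x + 11)²/8 = 1.
Hyperbola, center (-11, -1), transverse axis vertical; a² = 8, b² = 8.
c² = a² + b² = 8 + 8 = 16, so c = 4.
Foci lie on the vertical axis through the center: (h, k ± c).

(-11, -5) and (-11, 3)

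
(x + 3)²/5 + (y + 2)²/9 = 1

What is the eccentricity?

e = 2/3

Center (-3, -2). The larger denominator 9 sits under the y-term, so the major axis is vertical; a² = 9, b² = 5.
c² = a² - b² = 4, so c = 2.
e = c/a = 2/3.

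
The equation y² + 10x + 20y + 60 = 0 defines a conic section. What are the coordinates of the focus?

(3/2, -10)

Only y is squared. Complete the square in y: (y + 10)² = -10(x - 4).
Vertex (4, -10); 4p = -10 so p = -5/2. Opens left.
Focus is p units from the vertex along the axis: (h + p, k).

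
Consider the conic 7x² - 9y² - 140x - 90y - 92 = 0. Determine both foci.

(-2, -5) and (22, -5)

Group: 7(x² - 20x) -9(y² + 10y) = 92
Complete the square in x and y: 7(x - 10)² -9(y + 5)² = 92 + 700 - 225 = 567
Dividing both sides by 567: (x - 10)²/81 - (y + 5)²/63 = 1
Hyperbola, center (10, -5), transverse axis horizontal; a² = 81, b² = 63.
c² = a² + b² = 81 + 63 = 144, so c = 12.
Foci lie on the horizontal axis through the center: (h ± c, k).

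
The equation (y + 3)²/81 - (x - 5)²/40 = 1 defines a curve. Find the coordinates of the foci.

(5, -14) and (5, 8)

Center (5, -3). The positive term is the y-term, so the transverse axis is vertical; a² = 81, b² = 40.
c² = a² + b² = 81 + 40 = 121, so c = 11.
Foci lie on the vertical axis through the center: (h, k ± c).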